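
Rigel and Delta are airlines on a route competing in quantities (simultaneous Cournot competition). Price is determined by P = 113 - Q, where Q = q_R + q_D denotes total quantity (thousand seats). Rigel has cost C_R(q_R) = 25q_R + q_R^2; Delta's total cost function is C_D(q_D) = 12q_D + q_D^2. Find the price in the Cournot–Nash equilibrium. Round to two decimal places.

Rigel's profit: π_R = (113 - Q)q_R - (25q_R + q_R²). Setting ∂π_R/∂q_R = 0: 88 - 4q_R - (q_D) = 0.
Delta's first-order condition: 101 - 4q_D - (q_R) = 0.
So q_R = (88 - q_D)/4 and q_D = (101 - q_R)/4.
Solving the pair: q_R = 251/15, q_D = 316/15.
Total output Q = 189/5, so price P = 113 - 189/5 = 376/5.

75.20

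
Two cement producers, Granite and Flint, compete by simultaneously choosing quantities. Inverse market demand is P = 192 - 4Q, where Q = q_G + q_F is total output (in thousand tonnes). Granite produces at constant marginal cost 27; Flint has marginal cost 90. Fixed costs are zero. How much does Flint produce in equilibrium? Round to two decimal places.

Granite's profit: π_G = (192 - 4Q)q_G - (27q_G). Setting ∂π_G/∂q_G = 0: 165 - 8q_G - 4(q_F) = 0.
Flint's profit: π_F = (192 - 4Q)q_F - (90q_F). Setting ∂π_F/∂q_F = 0: 102 - 8q_F - 4(q_G) = 0.
So q_G = (165 - 4q_F)/8 and q_F = (102 - 4q_G)/8.
Solving the pair: q_G = 19, q_F = 13/4.

3.25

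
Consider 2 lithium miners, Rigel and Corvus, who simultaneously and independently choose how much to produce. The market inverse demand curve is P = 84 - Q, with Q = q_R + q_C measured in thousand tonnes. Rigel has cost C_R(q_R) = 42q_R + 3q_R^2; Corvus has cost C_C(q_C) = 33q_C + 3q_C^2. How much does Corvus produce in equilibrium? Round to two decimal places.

5.81

Rigel's profit: π_R = (84 - Q)q_R - (42q_R + 3q_R²). Setting ∂π_R/∂q_R = 0: 42 - 8q_R - (q_C) = 0.
Corvus's profit: π_C = (84 - Q)q_C - (33q_C + 3q_C²). Setting ∂π_C/∂q_C = 0: 51 - 8q_C - (q_R) = 0.
So q_R = (42 - q_C)/8 and q_C = (51 - q_R)/8.
Solving the pair: q_R = 95/21, q_C = 122/21.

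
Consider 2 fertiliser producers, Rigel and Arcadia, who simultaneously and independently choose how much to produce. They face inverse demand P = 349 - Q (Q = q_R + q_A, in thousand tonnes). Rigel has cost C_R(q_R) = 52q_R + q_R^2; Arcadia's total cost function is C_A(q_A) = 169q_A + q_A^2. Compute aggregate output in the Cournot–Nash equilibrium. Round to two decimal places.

95.40

Rigel's profit: π_R = (349 - Q)q_R - (52q_R + q_R²). Setting ∂π_R/∂q_R = 0: 297 - 4q_R - (q_A) = 0.
Arcadia's first-order condition: 180 - 4q_A - (q_R) = 0.
Best responses: q_R = (297 - q_A)/4, q_A = (180 - q_R)/4.
Substituting one into the other gives q_R = 336/5 and q_A = 141/5.
Total output Q = 336/5 + 141/5 = 477/5.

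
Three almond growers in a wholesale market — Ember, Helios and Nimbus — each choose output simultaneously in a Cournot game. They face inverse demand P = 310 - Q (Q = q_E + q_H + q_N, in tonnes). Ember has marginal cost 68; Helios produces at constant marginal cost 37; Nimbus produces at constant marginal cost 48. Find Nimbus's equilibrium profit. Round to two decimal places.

4590.06

Ember's profit: π_E = (310 - Q)q_E - (68q_E). Setting ∂π_E/∂q_E = 0: 242 - 2q_E - (q_H + q_N) = 0.
Helios's profit: π_H = (310 - Q)q_H - (37q_H). Setting ∂π_H/∂q_H = 0: 273 - 2q_H - (q_E + q_N) = 0.
Nimbus's first-order condition: 262 - 2q_N - (q_E + q_H) = 0.
Adding the 3 conditions: 777 − 2Q − 2Q = 0, i.e. Q = 777/4.
Back-substituting: q_E = (242 − 777/4) = 191/4, q_H = (273 − 777/4) = 315/4, q_N = (262 − 777/4) = 271/4.
Price P = 310 - 777/4 = 463/4.
Nimbus's profit: (463/4 - 48)·(271/4) = 4590.0625.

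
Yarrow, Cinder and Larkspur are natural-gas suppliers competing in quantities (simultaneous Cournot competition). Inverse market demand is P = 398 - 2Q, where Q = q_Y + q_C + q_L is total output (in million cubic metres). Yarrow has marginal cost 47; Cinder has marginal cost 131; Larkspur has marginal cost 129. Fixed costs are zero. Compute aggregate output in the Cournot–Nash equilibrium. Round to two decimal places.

Yarrow's profit: π_Y = (398 - 2Q)q_Y - (47q_Y). Setting ∂π_Y/∂q_Y = 0: 351 - 4q_Y - 2(q_C + q_L) = 0.
Cinder's first-order condition: 267 - 4q_C - 2(q_Y + q_L) = 0.
Larkspur's profit: π_L = (398 - 2Q)q_L - (129q_L). Setting ∂π_L/∂q_L = 0: 269 - 4q_L - 2(q_Y + q_C) = 0.
Adding the 3 first-order conditions: 887 − 8Q = 0, so Q = 887/8.
Back-substituting: q_Y = (351 − 887/4)/2 = 517/8, q_C = (267 − 887/4)/2 = 181/8, q_L = (269 − 887/4)/2 = 189/8.
Total output Q = 517/8 + 181/8 + 189/8 = 887/8.

110.88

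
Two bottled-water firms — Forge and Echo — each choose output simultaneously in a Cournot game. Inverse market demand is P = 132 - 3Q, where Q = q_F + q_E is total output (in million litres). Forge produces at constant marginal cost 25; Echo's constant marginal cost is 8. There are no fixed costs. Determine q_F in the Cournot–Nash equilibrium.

10

Forge's profit: π_F = (132 - 3Q)q_F - (25q_F). Setting ∂π_F/∂q_F = 0: 107 - 6q_F - 3(q_E) = 0.
Echo's first-order condition: 124 - 6q_E - 3(q_F) = 0.
Rearranging gives the reaction functions q_F = (107 - 3q_E)/6 and q_E = (124 - 3q_F)/6.
Substituting one into the other gives q_F = 10 and q_E = 47/3.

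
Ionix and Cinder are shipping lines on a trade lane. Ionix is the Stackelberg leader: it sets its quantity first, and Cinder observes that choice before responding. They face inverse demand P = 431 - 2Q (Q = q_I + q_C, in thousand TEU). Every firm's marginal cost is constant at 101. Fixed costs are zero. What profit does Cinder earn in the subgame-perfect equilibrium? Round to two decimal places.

3403.13

The follower Cinder best-responds to any q_I: π_C = (431 - 2Q)q_C - 101q_C.
∂π_C/∂q_C = 330 - 2q_I - 4q_C = 0 gives the reaction function q_C = (330 - 2q_I)/4.
Ionix substitutes q_C(q_I) into its own profit: π_I = q_I(431 - 2q_I - (330 - 2q_I)/2) - 101q_I = (266 - q_I)q_I - 101q_I.
Maximising: ∂π_I/∂q_I = 165 - 2q_I = 0, giving q_I = 165/2.
Then q_C = (330 - 2·(165/2))/4 = 165/4.
Price P = 431 - 2·(495/4) = 367/2.
Cinder's profit: (367/2 - 101)·(165/4) = 3403.1250.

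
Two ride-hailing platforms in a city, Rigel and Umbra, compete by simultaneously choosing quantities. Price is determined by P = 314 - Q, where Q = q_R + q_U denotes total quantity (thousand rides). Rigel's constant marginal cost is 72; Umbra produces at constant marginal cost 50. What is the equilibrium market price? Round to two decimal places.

Rigel's profit: π_R = (314 - Q)q_R - (72q_R). Setting ∂π_R/∂q_R = 0: 242 - 2q_R - (q_U) = 0.
Umbra's first-order condition: 264 - 2q_U - (q_R) = 0.
Rearranging gives the reaction functions q_R = (242 - q_U)/2 and q_U = (264 - q_R)/2.
Solving the pair: q_R = 220/3, q_U = 286/3.
Total output Q = 506/3, so price P = 314 - 506/3 = 436/3.

145.33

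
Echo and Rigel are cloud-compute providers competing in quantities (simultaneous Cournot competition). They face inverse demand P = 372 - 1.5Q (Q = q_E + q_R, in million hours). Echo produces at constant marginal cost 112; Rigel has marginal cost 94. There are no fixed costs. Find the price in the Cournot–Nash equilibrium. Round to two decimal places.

Echo's profit: π_E = (372 - 1.5Q)q_E - (112q_E). Setting ∂π_E/∂q_E = 0: 260 - 3q_E - (3/2)(q_R) = 0.
Rigel's profit: π_R = (372 - 1.5Q)q_R - (94q_R). Setting ∂π_R/∂q_R = 0: 278 - 3q_R - (3/2)(q_E) = 0.
Rearranging gives the reaction functions q_E = (260 - (3/2)q_R)/3 and q_R = (278 - (3/2)q_E)/3.
Substituting one into the other gives q_E = 484/9 and q_R = 592/9.
Total output Q = 1076/9, so price P = 372 - (3/2)·(1076/9) = 578/3.

192.67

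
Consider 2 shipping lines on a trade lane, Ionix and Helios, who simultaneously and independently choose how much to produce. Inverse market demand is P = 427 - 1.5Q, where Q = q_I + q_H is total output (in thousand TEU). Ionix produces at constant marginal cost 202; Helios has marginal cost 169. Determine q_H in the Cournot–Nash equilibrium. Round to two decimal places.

64.67

Ionix's profit: π_I = (427 - 1.5Q)q_I - (202q_I). Setting ∂π_I/∂q_I = 0: 225 - 3q_I - (3/2)(q_H) = 0.
Helios's first-order condition: 258 - 3q_H - (3/2)(q_I) = 0.
So q_I = (225 - (3/2)q_H)/3 and q_H = (258 - (3/2)q_I)/3.
Substituting one into the other gives q_I = 128/3 and q_H = 194/3.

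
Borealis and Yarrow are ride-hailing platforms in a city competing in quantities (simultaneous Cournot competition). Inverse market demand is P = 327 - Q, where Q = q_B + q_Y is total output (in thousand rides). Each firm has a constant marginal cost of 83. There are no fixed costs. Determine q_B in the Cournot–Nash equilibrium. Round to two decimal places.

Each firm earns π_i = (327 - Q)q_i - 83q_i.
First-order condition (treating rivals' output as given): 244 - 2q_i - q_j = 0.
By symmetry each firm produces the same amount; substituting q_j = q_i yields q_i = 244/3.

81.33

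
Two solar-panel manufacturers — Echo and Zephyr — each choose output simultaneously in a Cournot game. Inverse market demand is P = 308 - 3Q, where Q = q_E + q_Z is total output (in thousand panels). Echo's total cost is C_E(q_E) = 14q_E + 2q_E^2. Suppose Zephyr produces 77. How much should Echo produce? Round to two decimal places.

With the rival's output fixed at 77, Echo's profit is π_E = (308 - 3·77 - 3q_E)q_E - (14q_E + 2q_E²) = (77 - 3q_E)q_E - (14q_E + 2q_E²).
∂π_E/∂q_E = 63 - 10q_E = 0, so q_E = 63/10.

6.30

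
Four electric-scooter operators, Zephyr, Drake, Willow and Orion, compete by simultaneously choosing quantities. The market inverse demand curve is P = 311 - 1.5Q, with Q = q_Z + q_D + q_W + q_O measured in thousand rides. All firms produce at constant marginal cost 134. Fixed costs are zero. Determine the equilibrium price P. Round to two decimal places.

169.40

Each firm earns π_i = (311 - 1.5Q)q_i - 134q_i.
Setting ∂π_i/∂q_i = 0 with rivals' quantities fixed: 177 - 3q_i - (3/2)·Σ_{j≠i} q_j = 0.
With identical firms every q_j equals q_i, so Σ_{j≠i} q_j = 3q_i and 177 = (15/2)q_i, giving q_i = 118/5.
Total output Q = 472/5, so price P = 311 - (3/2)·(472/5) = 847/5.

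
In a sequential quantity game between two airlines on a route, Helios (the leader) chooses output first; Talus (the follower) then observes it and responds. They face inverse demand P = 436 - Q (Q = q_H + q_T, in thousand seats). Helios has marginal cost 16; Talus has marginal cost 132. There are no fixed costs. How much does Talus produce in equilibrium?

The follower Talus best-responds to any q_H: π_T = (436 - Q)q_T - 132q_T.
Follower FOC: 304 - q_H - 2q_T = 0, so q_T(q_H) = (304 - q_H)/2.
The leader anticipates this reaction. Substituting into P = 436 - Q gives P = 284 - (1/2)q_H, so π_H = (284 - (1/2)q_H)q_H - 16q_H.
The leader's first-order condition 268 - q_H = 0 yields q_H = 268.
Then q_T = (304 - 268)/2 = 18.

18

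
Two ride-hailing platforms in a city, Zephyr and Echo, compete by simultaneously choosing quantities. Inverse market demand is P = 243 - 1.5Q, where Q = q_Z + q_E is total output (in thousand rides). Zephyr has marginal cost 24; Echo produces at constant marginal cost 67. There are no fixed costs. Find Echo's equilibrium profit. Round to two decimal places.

Zephyr's profit: π_Z = (243 - 1.5Q)q_Z - (24q_Z). Setting ∂π_Z/∂q_Z = 0: 219 - 3q_Z - (3/2)(q_E) = 0.
Echo's first-order condition: 176 - 3q_E - (3/2)(q_Z) = 0.
Rearranging gives the reaction functions q_Z = (219 - (3/2)q_E)/3 and q_E = (176 - (3/2)q_Z)/3.
Solving the pair: q_Z = 524/9, q_E = 266/9.
Price P = 243 - (3/2)·(790/9) = 334/3.
Echo's profit: (334/3 - 67)·(266/9) = 1310.2963.

1310.30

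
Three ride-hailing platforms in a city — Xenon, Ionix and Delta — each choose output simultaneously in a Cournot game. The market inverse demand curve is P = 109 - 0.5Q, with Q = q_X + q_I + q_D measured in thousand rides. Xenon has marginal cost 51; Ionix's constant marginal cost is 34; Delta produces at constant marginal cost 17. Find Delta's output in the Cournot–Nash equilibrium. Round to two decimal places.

71.50

Xenon's profit: π_X = (109 - 0.5Q)q_X - (51q_X). Setting ∂π_X/∂q_X = 0: 58 - q_X - (1/2)(q_I + q_D) = 0.
Ionix's first-order condition: 75 - q_I - (1/2)(q_X + q_D) = 0.
Delta's first-order condition: 92 - q_D - (1/2)(q_X + q_I) = 0.
Adding the 3 conditions: 225 − Q − Q = 0, i.e. Q = 225/2.
Back-substituting: q_X = (58 − 225/4)/(1/2) = 7/2, q_I = (75 − 225/4)/(1/2) = 75/2, q_D = (92 − 225/4)/(1/2) = 143/2.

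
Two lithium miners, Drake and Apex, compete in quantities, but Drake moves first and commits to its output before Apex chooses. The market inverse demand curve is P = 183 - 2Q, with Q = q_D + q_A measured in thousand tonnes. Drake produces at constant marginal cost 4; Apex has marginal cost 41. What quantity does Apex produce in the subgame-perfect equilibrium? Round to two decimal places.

8.50

Solve by backward induction. Given q_D, the follower Apex maximises π_A = (183 - 2q_D - 2q_A)q_A - 41q_A.
Setting the follower's marginal profit to zero, 142 - 2q_D - 4q_A = 0, i.e. q_A = (142 - 2q_D)/4.
The leader anticipates this reaction. Substituting into P = 183 - 2Q gives P = 112 - q_D, so π_D = (112 - q_D)q_D - 4q_D.
Leader FOC: 108 - 2q_D = 0, so q_D = 54.
Then q_A = (142 - 2·54)/4 = 17/2.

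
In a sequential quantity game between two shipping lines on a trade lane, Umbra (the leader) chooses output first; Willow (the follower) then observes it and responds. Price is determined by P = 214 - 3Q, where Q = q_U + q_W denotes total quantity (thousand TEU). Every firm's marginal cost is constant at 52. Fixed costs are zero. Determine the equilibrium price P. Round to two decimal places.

The follower Willow best-responds to any q_U: π_W = (214 - 3Q)q_W - 52q_W.
Follower FOC: 162 - 3q_U - 6q_W = 0, so q_W(q_U) = (162 - 3q_U)/6.
The leader anticipates this reaction. Substituting into P = 214 - 3Q gives P = 133 - (3/2)q_U, so π_U = (133 - (3/2)q_U)q_U - 52q_U.
The leader's first-order condition 81 - 3q_U = 0 yields q_U = 27.
Then q_W = (162 - 3·27)/6 = 27/2.
Total output Q = 81/2, so price P = 214 - 3·(81/2) = 185/2.

92.50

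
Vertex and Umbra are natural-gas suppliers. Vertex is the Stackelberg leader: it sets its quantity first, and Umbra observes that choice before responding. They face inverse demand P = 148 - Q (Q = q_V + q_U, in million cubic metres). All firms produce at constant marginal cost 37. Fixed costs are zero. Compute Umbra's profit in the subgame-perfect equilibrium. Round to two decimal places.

770.06

Solve by backward induction. Given q_V, the follower Umbra maximises π_U = (148 - q_V - q_U)q_U - 37q_U.
Setting the follower's marginal profit to zero, 111 - q_V - 2q_U = 0, i.e. q_U = (111 - q_V)/2.
The leader anticipates this reaction. Substituting into P = 148 - Q gives P = 185/2 - (1/2)q_V, so π_V = (185/2 - (1/2)q_V)q_V - 37q_V.
Maximising: ∂π_V/∂q_V = 111/2 - q_V = 0, giving q_V = 111/2.
Then q_U = (111 - 111/2)/2 = 111/4.
Price P = 148 - 333/4 = 259/4.
Umbra's profit: (259/4 - 37)·(111/4) = 770.0625.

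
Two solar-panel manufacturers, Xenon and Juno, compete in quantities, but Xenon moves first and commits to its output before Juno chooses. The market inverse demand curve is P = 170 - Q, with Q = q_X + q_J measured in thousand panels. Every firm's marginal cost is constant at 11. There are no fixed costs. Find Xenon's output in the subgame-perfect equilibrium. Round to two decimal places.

Solve by backward induction. Given q_X, the follower Juno maximises π_J = (170 - q_X - q_J)q_J - 11q_J.
∂π_J/∂q_J = 159 - q_X - 2q_J = 0 gives the reaction function q_J = (159 - q_X)/2.
The leader anticipates this reaction. Substituting into P = 170 - Q gives P = 181/2 - (1/2)q_X, so π_X = (181/2 - (1/2)q_X)q_X - 11q_X.
The leader's first-order condition 159/2 - q_X = 0 yields q_X = 159/2.
Then q_J = (159 - 159/2)/2 = 159/4.

79.50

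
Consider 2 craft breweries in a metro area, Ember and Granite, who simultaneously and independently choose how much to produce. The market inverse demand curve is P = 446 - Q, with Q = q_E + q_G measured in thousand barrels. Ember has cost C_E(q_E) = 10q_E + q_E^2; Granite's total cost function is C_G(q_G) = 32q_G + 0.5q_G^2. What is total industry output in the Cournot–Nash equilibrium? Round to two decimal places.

192.18

Ember's profit: π_E = (446 - Q)q_E - (10q_E + q_E²). Setting ∂π_E/∂q_E = 0: 436 - 4q_E - (q_G) = 0.
Granite's first-order condition: 414 - 3q_G - (q_E) = 0.
Best responses: q_E = (436 - q_G)/4, q_G = (414 - q_E)/3.
Substituting one into the other gives q_E = 894/11 and q_G = 1220/11.
Total output Q = 894/11 + 1220/11 = 192.1818.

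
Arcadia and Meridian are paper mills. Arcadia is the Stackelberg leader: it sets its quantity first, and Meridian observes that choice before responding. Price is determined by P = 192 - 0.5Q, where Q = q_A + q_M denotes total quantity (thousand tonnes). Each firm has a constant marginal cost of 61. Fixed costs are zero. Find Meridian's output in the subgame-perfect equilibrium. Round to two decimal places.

The follower Meridian best-responds to any q_A: π_M = (192 - 0.5Q)q_M - 61q_M.
Setting the follower's marginal profit to zero, 131 - (1/2)q_A - q_M = 0, i.e. q_M = (131 - (1/2)q_A).
Arcadia substitutes q_M(q_A) into its own profit: π_A = q_A(192 - (1/2)q_A - (131 - (1/2)q_A)/2) - 61q_A = (253/2 - (1/4)q_A)q_A - 61q_A.
Leader FOC: 131/2 - (1/2)q_A = 0, so q_A = 131.
Then q_M = (131 - (1/2)·131) = 131/2.

65.50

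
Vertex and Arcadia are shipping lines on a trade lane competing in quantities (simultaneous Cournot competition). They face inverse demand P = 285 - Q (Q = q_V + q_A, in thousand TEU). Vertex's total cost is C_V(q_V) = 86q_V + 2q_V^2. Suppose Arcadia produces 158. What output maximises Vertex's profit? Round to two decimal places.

6.83

With the rival's output fixed at 158, Vertex's profit is π_V = (285 - 158 - q_V)q_V - (86q_V + 2q_V²) = (127 - q_V)q_V - (86q_V + 2q_V²).
∂π_V/∂q_V = 41 - 6q_V = 0, so q_V = 41/6.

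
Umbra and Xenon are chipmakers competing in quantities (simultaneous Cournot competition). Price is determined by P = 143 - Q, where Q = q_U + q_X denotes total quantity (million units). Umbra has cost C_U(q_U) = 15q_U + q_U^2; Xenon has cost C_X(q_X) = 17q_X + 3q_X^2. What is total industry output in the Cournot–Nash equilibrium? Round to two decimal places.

41.10

Umbra's profit: π_U = (143 - Q)q_U - (15q_U + q_U²). Setting ∂π_U/∂q_U = 0: 128 - 4q_U - (q_X) = 0.
Xenon's first-order condition: 126 - 8q_X - (q_U) = 0.
Rearranging gives the reaction functions q_U = (128 - q_X)/4 and q_X = (126 - q_U)/8.
Solving the pair: q_U = 898/31, q_X = 376/31.
Total output Q = 898/31 + 376/31 = 1274/31.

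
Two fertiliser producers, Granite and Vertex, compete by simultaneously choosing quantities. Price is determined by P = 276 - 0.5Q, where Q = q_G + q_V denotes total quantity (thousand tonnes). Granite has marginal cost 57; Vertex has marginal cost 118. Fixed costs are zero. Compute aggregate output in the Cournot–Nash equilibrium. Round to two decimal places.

251.33

Granite's profit: π_G = (276 - 0.5Q)q_G - (57q_G). Setting ∂π_G/∂q_G = 0: 219 - q_G - (1/2)(q_V) = 0.
Vertex's first-order condition: 158 - q_V - (1/2)(q_G) = 0.
So q_G = (219 - (1/2)q_V) and q_V = (158 - (1/2)q_G).
Substituting one into the other gives q_G = 560/3 and q_V = 194/3.
Total output Q = 560/3 + 194/3 = 754/3.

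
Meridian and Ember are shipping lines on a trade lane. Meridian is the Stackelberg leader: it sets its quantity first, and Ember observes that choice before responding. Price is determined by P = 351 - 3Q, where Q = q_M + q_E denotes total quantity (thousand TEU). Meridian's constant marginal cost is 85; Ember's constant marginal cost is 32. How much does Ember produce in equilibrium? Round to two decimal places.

35.42

The follower Ember best-responds to any q_M: π_E = (351 - 3Q)q_E - 32q_E.
Setting the follower's marginal profit to zero, 319 - 3q_M - 6q_E = 0, i.e. q_E = (319 - 3q_M)/6.
Meridian substitutes q_E(q_M) into its own profit: π_M = q_M(351 - 3q_M - (319 - 3q_M)/2) - 85q_M = (383/2 - (3/2)q_M)q_M - 85q_M.
Maximising: ∂π_M/∂q_M = 213/2 - 3q_M = 0, giving q_M = 71/2.
Then q_E = (319 - 3·(71/2))/6 = 425/12.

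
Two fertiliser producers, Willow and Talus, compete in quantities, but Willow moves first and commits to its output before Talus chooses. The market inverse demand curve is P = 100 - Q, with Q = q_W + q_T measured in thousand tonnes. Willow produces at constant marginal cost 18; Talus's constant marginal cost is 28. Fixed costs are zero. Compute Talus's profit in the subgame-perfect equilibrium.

169

The follower Talus best-responds to any q_W: π_T = (100 - Q)q_T - 28q_T.
∂π_T/∂q_T = 72 - q_W - 2q_T = 0 gives the reaction function q_T = (72 - q_W)/2.
Willow substitutes q_T(q_W) into its own profit: π_W = q_W(100 - q_W - (72 - q_W)/2) - 18q_W = (64 - (1/2)q_W)q_W - 18q_W.
Maximising: ∂π_W/∂q_W = 46 - q_W = 0, giving q_W = 46.
Then q_T = (72 - 46)/2 = 13.
Price P = 100 - 59 = 41.
Talus's profit: (41 - 28)·13 = 169.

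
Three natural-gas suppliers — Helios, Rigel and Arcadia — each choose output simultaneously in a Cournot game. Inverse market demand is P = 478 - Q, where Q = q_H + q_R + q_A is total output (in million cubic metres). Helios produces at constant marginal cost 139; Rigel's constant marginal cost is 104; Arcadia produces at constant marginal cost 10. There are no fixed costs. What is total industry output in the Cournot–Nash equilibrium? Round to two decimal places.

295.25

Helios's profit: π_H = (478 - Q)q_H - (139q_H). Setting ∂π_H/∂q_H = 0: 339 - 2q_H - (q_R + q_A) = 0.
Rigel's first-order condition: 374 - 2q_R - (q_H + q_A) = 0.
Arcadia's profit: π_A = (478 - Q)q_A - (10q_A). Setting ∂π_A/∂q_A = 0: 468 - 2q_A - (q_H + q_R) = 0.
Adding the 3 conditions: 1181 − 2Q − 2Q = 0, i.e. Q = 1181/4.
Back-substituting: q_H = (339 − 1181/4) = 175/4, q_R = (374 − 1181/4) = 315/4, q_A = (468 − 1181/4) = 691/4.
Total output Q = 175/4 + 315/4 + 691/4 = 1181/4.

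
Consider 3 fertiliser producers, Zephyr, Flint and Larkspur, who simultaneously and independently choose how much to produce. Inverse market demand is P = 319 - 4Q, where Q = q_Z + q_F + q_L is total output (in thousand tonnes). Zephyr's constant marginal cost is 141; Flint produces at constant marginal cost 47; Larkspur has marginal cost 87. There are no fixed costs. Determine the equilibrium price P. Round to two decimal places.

Zephyr's profit: π_Z = (319 - 4Q)q_Z - (141q_Z). Setting ∂π_Z/∂q_Z = 0: 178 - 8q_Z - 4(q_F + q_L) = 0.
Flint's first-order condition: 272 - 8q_F - 4(q_Z + q_L) = 0.
Larkspur's profit: π_L = (319 - 4Q)q_L - (87q_L). Setting ∂π_L/∂q_L = 0: 232 - 8q_L - 4(q_Z + q_F) = 0.
Summing all 3 equations gives 682 − 16Q = 0, hence Q = 341/8.
Back-substituting: q_Z = (178 − 341/2)/4 = 15/8, q_F = (272 − 341/2)/4 = 203/8, q_L = (232 − 341/2)/4 = 123/8.
Total output Q = 341/8, so price P = 319 - 4·(341/8) = 297/2.

148.50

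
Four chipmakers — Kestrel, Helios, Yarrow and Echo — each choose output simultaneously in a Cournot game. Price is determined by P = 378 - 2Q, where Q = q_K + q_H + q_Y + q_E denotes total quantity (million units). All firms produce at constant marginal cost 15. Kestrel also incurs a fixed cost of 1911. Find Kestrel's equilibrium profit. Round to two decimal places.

Each firm earns π_i = (378 - 2Q)q_i - 15q_i.
Setting ∂π_i/∂q_i = 0 with rivals' quantities fixed: 363 - 4q_i - 2·Σ_{j≠i} q_j = 0.
With identical firms every q_j equals q_i, so Σ_{j≠i} q_j = 3q_i and 363 = 10q_i, giving q_i = 363/10.
Price P = 378 - 2·(726/5) = 438/5.
Kestrel's profit: (438/5 - 15)·(363/10) - 1911 = 724.3800.

724.38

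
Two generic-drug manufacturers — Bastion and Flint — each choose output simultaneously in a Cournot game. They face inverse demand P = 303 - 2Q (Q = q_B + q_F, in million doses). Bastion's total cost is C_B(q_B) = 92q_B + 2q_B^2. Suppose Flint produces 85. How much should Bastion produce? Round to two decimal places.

5.13

With the rival's output fixed at 85, Bastion's profit is π_B = (303 - 2·85 - 2q_B)q_B - (92q_B + 2q_B²) = (133 - 2q_B)q_B - (92q_B + 2q_B²).
∂π_B/∂q_B = 41 - 8q_B = 0, so q_B = 41/8.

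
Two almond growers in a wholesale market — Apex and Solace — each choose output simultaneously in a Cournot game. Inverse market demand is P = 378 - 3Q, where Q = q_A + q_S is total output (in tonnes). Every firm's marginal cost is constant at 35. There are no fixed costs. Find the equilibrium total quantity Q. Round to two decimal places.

Each firm earns π_i = (378 - 3Q)q_i - 35q_i.
Setting ∂π_i/∂q_i = 0 with rivals' quantities fixed: 343 - 6q_i - 3q_j = 0.
With identical firms every q_j equals q_i, so q_j = q_i and 343 = 9q_i, giving q_i = 343/9.
Total output Q = 343/9 + 343/9 = 686/9.

76.22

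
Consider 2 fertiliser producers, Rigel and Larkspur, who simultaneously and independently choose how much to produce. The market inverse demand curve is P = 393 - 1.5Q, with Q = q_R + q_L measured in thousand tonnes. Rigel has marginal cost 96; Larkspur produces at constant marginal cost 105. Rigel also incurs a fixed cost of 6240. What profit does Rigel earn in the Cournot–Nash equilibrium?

Rigel's profit: π_R = (393 - 1.5Q)q_R - (96q_R). Setting ∂π_R/∂q_R = 0: 297 - 3q_R - (3/2)(q_L) = 0.
Larkspur's profit: π_L = (393 - 1.5Q)q_L - (105q_L). Setting ∂π_L/∂q_L = 0: 288 - 3q_L - (3/2)(q_R) = 0.
Rearranging gives the reaction functions q_R = (297 - (3/2)q_L)/3 and q_L = (288 - (3/2)q_R)/3.
Solving the pair: q_R = 68, q_L = 62.
Price P = 393 - (3/2)·130 = 198.
Rigel's profit: (198 - 96)·68 - 6240 = 696.

696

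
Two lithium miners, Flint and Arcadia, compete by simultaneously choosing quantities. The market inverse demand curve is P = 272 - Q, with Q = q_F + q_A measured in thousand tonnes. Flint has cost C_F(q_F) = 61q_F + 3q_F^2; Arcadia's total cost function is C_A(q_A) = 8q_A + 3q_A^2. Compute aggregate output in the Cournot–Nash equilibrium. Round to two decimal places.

52.78

Flint's profit: π_F = (272 - Q)q_F - (61q_F + 3q_F²). Setting ∂π_F/∂q_F = 0: 211 - 8q_F - (q_A) = 0.
Arcadia's first-order condition: 264 - 8q_A - (q_F) = 0.
So q_F = (211 - q_A)/8 and q_A = (264 - q_F)/8.
Substituting one into the other gives q_F = 1424/63 and q_A = 1901/63.
Total output Q = 1424/63 + 1901/63 = 475/9.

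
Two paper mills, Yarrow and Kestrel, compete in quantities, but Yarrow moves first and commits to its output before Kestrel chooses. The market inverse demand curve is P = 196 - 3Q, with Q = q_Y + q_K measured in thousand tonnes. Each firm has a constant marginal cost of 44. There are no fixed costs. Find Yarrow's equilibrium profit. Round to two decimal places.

Solve by backward induction. Given q_Y, the follower Kestrel maximises π_K = (196 - 3q_Y - 3q_K)q_K - 44q_K.
Setting the follower's marginal profit to zero, 152 - 3q_Y - 6q_K = 0, i.e. q_K = (152 - 3q_Y)/6.
Yarrow substitutes q_K(q_Y) into its own profit: π_Y = q_Y(196 - 3q_Y - (152 - 3q_Y)/2) - 44q_Y = (120 - (3/2)q_Y)q_Y - 44q_Y.
The leader's first-order condition 76 - 3q_Y = 0 yields q_Y = 76/3.
Then q_K = (152 - 3·(76/3))/6 = 38/3.
Price P = 196 - 3·38 = 82.
Yarrow's profit: (82 - 44)·(76/3) = 962.6667.

962.67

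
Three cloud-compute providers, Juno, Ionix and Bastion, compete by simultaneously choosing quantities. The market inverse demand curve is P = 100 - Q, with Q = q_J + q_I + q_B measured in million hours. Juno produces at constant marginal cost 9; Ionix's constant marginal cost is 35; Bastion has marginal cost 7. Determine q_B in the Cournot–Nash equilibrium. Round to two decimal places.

30.75

Juno's profit: π_J = (100 - Q)q_J - (9q_J). Setting ∂π_J/∂q_J = 0: 91 - 2q_J - (q_I + q_B) = 0.
Ionix's profit: π_I = (100 - Q)q_I - (35q_I). Setting ∂π_I/∂q_I = 0: 65 - 2q_I - (q_J + q_B) = 0.
Bastion's profit: π_B = (100 - Q)q_B - (7q_B). Setting ∂π_B/∂q_B = 0: 93 - 2q_B - (q_J + q_I) = 0.
Summing all 3 equations gives 249 − 4Q = 0, hence Q = 249/4.
Back-substituting: q_J = (91 − 249/4) = 115/4, q_I = (65 − 249/4) = 11/4, q_B = (93 − 249/4) = 123/4.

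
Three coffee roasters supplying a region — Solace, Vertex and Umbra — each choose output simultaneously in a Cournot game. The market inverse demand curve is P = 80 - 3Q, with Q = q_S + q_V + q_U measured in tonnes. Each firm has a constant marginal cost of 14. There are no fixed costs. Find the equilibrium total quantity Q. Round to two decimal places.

16.50

A representative firm's profit is π_i = q_i(80 - 3Q) - 14q_i.
First-order condition (treating rivals' output as given): 66 - 6q_i - 3·Σ_{j≠i} q_j = 0.
With identical firms every q_j equals q_i, so Σ_{j≠i} q_j = 2q_i and 66 = 12q_i, giving q_i = 11/2.
Total output Q = 11/2 + 11/2 + 11/2 = 33/2.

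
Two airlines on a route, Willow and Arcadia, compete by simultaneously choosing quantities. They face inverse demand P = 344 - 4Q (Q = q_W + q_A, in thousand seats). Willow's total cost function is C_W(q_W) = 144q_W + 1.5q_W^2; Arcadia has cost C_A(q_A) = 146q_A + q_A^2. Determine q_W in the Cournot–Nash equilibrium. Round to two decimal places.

Willow's profit: π_W = (344 - 4Q)q_W - (144q_W + (3/2)q_W²). Setting ∂π_W/∂q_W = 0: 200 - 11q_W - 4(q_A) = 0.
Arcadia's first-order condition: 198 - 10q_A - 4(q_W) = 0.
So q_W = (200 - 4q_A)/11 and q_A = (198 - 4q_W)/10.
Solving the pair: q_W = 604/47, q_A = 689/47.

12.85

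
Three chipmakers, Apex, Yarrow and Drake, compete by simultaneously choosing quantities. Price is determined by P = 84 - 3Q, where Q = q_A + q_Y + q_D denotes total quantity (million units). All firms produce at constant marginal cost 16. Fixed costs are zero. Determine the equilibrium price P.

33

Each firm earns π_i = (84 - 3Q)q_i - 16q_i.
First-order condition (treating rivals' output as given): 68 - 6q_i - 3·Σ_{j≠i} q_j = 0.
With identical firms every q_j equals q_i, so Σ_{j≠i} q_j = 2q_i and 68 = 12q_i, giving q_i = 17/3.
Total output Q = 17, so price P = 84 - 3·17 = 33.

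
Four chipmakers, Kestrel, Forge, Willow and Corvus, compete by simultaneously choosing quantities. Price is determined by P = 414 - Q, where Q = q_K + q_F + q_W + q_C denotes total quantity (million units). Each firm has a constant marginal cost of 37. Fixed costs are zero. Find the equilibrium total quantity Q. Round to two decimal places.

301.60

A representative firm's profit is π_i = q_i(414 - Q) - 37q_i.
Setting ∂π_i/∂q_i = 0 with rivals' quantities fixed: 377 - 2q_i - Σ_{j≠i} q_j = 0.
By symmetry each firm produces the same amount; substituting Σ_{j≠i} q_j = 3q_i yields q_i = 377/5.
Total output Q = 377/5 + 377/5 + 377/5 + 377/5 = 1508/5.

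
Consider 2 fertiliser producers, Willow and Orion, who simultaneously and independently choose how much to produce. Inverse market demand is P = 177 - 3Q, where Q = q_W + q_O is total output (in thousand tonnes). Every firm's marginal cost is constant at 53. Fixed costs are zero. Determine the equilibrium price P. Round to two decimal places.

94.33

A representative firm's profit is π_i = q_i(177 - 3Q) - 53q_i.
First-order condition (treating rivals' output as given): 124 - 6q_i - 3q_j = 0.
By symmetry each firm produces the same amount; substituting q_j = q_i yields q_i = 124/9.
Total output Q = 248/9, so price P = 177 - 3·(248/9) = 283/3.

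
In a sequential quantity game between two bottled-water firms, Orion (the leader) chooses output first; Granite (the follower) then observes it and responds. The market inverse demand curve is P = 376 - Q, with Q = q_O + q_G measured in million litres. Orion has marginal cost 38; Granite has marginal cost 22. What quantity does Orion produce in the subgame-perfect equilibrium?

161

Solve by backward induction. Given q_O, the follower Granite maximises π_G = (376 - q_O - q_G)q_G - 22q_G.
Setting the follower's marginal profit to zero, 354 - q_O - 2q_G = 0, i.e. q_G = (354 - q_O)/2.
Orion substitutes q_G(q_O) into its own profit: π_O = q_O(376 - q_O - (354 - q_O)/2) - 38q_O = (199 - (1/2)q_O)q_O - 38q_O.
Leader FOC: 161 - q_O = 0, so q_O = 161.
Then q_G = (354 - 161)/2 = 193/2.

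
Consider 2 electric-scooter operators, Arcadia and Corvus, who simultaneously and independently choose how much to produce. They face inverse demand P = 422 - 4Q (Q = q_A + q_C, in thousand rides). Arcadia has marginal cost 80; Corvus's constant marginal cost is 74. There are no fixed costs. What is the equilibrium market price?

192

Arcadia's profit: π_A = (422 - 4Q)q_A - (80q_A). Setting ∂π_A/∂q_A = 0: 342 - 8q_A - 4(q_C) = 0.
Corvus's profit: π_C = (422 - 4Q)q_C - (74q_C). Setting ∂π_C/∂q_C = 0: 348 - 8q_C - 4(q_A) = 0.
Best responses: q_A = (342 - 4q_C)/8, q_C = (348 - 4q_A)/8.
Substituting one into the other gives q_A = 28 and q_C = 59/2.
Total output Q = 115/2, so price P = 422 - 4·(115/2) = 192.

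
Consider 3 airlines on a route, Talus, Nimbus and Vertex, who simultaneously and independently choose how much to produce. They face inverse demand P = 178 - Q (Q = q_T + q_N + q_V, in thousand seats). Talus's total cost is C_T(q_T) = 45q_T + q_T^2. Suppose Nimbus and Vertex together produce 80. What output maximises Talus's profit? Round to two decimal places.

With rivals' combined output fixed at 80, Talus's profit is π_T = (178 - 80 - q_T)q_T - (45q_T + q_T²) = (98 - q_T)q_T - (45q_T + q_T²).
∂π_T/∂q_T = 53 - 4q_T = 0, so q_T = 53/4.

13.25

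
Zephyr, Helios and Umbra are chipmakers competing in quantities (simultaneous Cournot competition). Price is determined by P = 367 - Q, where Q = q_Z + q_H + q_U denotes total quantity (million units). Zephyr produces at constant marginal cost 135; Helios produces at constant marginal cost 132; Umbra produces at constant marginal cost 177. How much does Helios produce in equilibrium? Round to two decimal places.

70.75

Zephyr's profit: π_Z = (367 - Q)q_Z - (135q_Z). Setting ∂π_Z/∂q_Z = 0: 232 - 2q_Z - (q_H + q_U) = 0.
Helios's profit: π_H = (367 - Q)q_H - (132q_H). Setting ∂π_H/∂q_H = 0: 235 - 2q_H - (q_Z + q_U) = 0.
Umbra's profit: π_U = (367 - Q)q_U - (177q_U). Setting ∂π_U/∂q_U = 0: 190 - 2q_U - (q_Z + q_H) = 0.
Adding the 3 first-order conditions: 657 − 4Q = 0, so Q = 657/4.
Back-substituting: q_Z = (232 − 657/4) = 271/4, q_H = (235 − 657/4) = 283/4, q_U = (190 − 657/4) = 103/4.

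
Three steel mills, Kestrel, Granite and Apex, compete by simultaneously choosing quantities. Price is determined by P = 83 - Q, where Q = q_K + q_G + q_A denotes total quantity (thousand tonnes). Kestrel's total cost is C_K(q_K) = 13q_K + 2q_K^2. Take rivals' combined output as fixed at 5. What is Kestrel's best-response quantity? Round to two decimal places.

With rivals' combined output fixed at 5, Kestrel's profit is π_K = (83 - 5 - q_K)q_K - (13q_K + 2q_K²) = (78 - q_K)q_K - (13q_K + 2q_K²).
∂π_K/∂q_K = 65 - 6q_K = 0, so q_K = 65/6.

10.83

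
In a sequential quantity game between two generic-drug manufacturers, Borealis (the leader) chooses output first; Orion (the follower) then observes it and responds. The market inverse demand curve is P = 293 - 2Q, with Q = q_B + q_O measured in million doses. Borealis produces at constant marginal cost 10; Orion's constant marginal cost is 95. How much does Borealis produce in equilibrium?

92

Solve by backward induction. Given q_B, the follower Orion maximises π_O = (293 - 2q_B - 2q_O)q_O - 95q_O.
Follower FOC: 198 - 2q_B - 4q_O = 0, so q_O(q_B) = (198 - 2q_B)/4.
Borealis substitutes q_O(q_B) into its own profit: π_B = q_B(293 - 2q_B - (198 - 2q_B)/2) - 10q_B = (194 - q_B)q_B - 10q_B.
Leader FOC: 184 - 2q_B = 0, so q_B = 92.
Then q_O = (198 - 2·92)/4 = 7/2.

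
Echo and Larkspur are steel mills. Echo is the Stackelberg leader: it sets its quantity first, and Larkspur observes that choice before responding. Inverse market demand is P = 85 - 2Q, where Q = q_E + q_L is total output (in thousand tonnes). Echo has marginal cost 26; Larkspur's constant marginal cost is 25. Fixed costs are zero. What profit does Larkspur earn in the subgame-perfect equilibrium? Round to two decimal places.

120.13

The follower Larkspur best-responds to any q_E: π_L = (85 - 2Q)q_L - 25q_L.
Follower FOC: 60 - 2q_E - 4q_L = 0, so q_L(q_E) = (60 - 2q_E)/4.
The leader anticipates this reaction. Substituting into P = 85 - 2Q gives P = 55 - q_E, so π_E = (55 - q_E)q_E - 26q_E.
Maximising: ∂π_E/∂q_E = 29 - 2q_E = 0, giving q_E = 29/2.
Then q_L = (60 - 2·(29/2))/4 = 31/4.
Price P = 85 - 2·(89/4) = 81/2.
Larkspur's profit: (81/2 - 25)·(31/4) = 961/8.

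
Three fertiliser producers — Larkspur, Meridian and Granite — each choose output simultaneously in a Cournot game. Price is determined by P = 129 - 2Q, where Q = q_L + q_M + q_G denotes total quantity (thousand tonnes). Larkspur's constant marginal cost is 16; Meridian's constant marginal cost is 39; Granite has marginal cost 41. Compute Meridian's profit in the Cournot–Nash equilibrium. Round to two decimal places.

Larkspur's profit: π_L = (129 - 2Q)q_L - (16q_L). Setting ∂π_L/∂q_L = 0: 113 - 4q_L - 2(q_M + q_G) = 0.
Meridian's first-order condition: 90 - 4q_M - 2(q_L + q_G) = 0.
Granite's profit: π_G = (129 - 2Q)q_G - (41q_G). Setting ∂π_G/∂q_G = 0: 88 - 4q_G - 2(q_L + q_M) = 0.
Adding the 3 first-order conditions: 291 − 8Q = 0, so Q = 291/8.
Back-substituting: q_L = (113 − 291/4)/2 = 161/8, q_M = (90 − 291/4)/2 = 69/8, q_G = (88 − 291/4)/2 = 61/8.
Price P = 129 - 2·(291/8) = 225/4.
Meridian's profit: (225/4 - 39)·(69/8) = 148.7813.

148.78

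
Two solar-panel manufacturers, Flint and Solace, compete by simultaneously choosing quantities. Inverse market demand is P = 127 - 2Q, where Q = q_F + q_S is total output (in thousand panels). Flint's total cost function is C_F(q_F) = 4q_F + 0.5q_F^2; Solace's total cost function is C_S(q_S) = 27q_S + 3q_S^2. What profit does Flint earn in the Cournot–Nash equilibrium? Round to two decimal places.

1253.43

Flint's profit: π_F = (127 - 2Q)q_F - (4q_F + (1/2)q_F²). Setting ∂π_F/∂q_F = 0: 123 - 5q_F - 2(q_S) = 0.
Solace's first-order condition: 100 - 10q_S - 2(q_F) = 0.
So q_F = (123 - 2q_S)/5 and q_S = (100 - 2q_F)/10.
Solving the pair: q_F = 515/23, q_S = 127/23.
Price P = 127 - 2·(642/23) = 1637/23.
Flint's profit: (1637/23)·(515/23) - 4·(515/23) - (1/2)(515/23)² = 1253.4263.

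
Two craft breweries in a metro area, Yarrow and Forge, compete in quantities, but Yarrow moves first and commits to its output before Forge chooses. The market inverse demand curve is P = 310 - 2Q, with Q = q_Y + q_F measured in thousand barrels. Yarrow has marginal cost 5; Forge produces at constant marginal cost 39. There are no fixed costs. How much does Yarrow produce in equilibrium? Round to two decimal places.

Solve by backward induction. Given q_Y, the follower Forge maximises π_F = (310 - 2q_Y - 2q_F)q_F - 39q_F.
Follower FOC: 271 - 2q_Y - 4q_F = 0, so q_F(q_Y) = (271 - 2q_Y)/4.
Yarrow substitutes q_F(q_Y) into its own profit: π_Y = q_Y(310 - 2q_Y - (271 - 2q_Y)/2) - 5q_Y = (349/2 - q_Y)q_Y - 5q_Y.
Leader FOC: 339/2 - 2q_Y = 0, so q_Y = 339/4.
Then q_F = (271 - 2·(339/4))/4 = 203/8.

84.75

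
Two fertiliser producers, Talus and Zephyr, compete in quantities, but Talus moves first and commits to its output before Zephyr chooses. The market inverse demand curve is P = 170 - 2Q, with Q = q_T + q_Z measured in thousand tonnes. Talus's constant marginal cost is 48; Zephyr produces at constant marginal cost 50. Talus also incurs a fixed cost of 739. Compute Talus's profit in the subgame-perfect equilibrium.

The follower Zephyr best-responds to any q_T: π_Z = (170 - 2Q)q_Z - 50q_Z.
Setting the follower's marginal profit to zero, 120 - 2q_T - 4q_Z = 0, i.e. q_Z = (120 - 2q_T)/4.
Talus substitutes q_Z(q_T) into its own profit: π_T = q_T(170 - 2q_T - (120 - 2q_T)/2) - 48q_T = (110 - q_T)q_T - 48q_T.
The leader's first-order condition 62 - 2q_T = 0 yields q_T = 31.
Then q_Z = (120 - 2·31)/4 = 29/2.
Price P = 170 - 2·(91/2) = 79.
Talus's profit: (79 - 48)·31 - 739 = 222.

222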